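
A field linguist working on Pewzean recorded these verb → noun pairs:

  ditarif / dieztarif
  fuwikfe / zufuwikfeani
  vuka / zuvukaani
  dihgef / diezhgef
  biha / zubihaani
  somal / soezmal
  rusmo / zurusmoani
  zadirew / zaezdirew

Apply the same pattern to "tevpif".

teezvpif

fuwikfe and zadirew both have last vowel 'e' yet inflect differently (zufuwikfeani, zaezdirew), so the last vowel is not what conditions the rule; whether the stem ends in a vowel or a consonant is.
"tevpif" ends in a consonant. The stems ending in a consonant (zadirew → zaezdirew, ditarif → dieztarif, somal → soezmal) insert -ez- after the first vowel.
So tevpif → teezvpif.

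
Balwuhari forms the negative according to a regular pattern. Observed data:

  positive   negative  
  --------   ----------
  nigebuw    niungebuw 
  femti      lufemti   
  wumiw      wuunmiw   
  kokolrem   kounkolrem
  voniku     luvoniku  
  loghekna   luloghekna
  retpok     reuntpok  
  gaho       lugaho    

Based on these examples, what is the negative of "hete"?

luhete

nigebuw and voniku both have last vowel 'u' yet inflect differently (niungebuw, luvoniku), so the last vowel is not what conditions the rule; whether the stem ends in a vowel or a consonant is.
"hete" ends in a vowel. The stems ending in a vowel (loghekna → luloghekna, voniku → luvoniku, gaho → lugaho) add the prefix lu-.
So hete → luhete.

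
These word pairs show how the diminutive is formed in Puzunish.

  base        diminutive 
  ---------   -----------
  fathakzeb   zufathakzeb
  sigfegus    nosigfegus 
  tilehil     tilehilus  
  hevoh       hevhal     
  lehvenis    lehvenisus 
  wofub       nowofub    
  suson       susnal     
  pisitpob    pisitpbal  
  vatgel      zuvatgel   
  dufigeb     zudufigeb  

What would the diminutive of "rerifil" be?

rerifilus

"rerifil" has last vowel 'i'. The stems whose last vowel is 'i' (tilehil → tilehilus, lehvenis → lehvenisus) add -us.
So rerifil → rerifilus.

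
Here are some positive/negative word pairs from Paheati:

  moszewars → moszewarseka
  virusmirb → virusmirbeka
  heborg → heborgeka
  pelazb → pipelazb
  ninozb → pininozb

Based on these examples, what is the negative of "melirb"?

virusmirb and pelazb both end in -b yet inflect differently (virusmirbeka, pipelazb), so the final letter is not what conditions the rule; the second-to-last letter is.
"melirb" has second-to-last letter 'r'. The stems whose second-to-last letter is 'r' (moszewars → moszewarseka, virusmirb → virusmirbeka, heborg → heborgeka) add -eka.
So melirb → melirbeka.

melirbeka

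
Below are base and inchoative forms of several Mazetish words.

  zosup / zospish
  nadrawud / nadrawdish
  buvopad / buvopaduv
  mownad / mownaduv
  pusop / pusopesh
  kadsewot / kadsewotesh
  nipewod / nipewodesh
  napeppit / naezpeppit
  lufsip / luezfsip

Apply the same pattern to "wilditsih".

wiezlditsih

nadrawud and buvopad both end in -d yet inflect differently (nadrawdish, buvopaduv), so the final letter is not what conditions the rule; the last vowel is.
"wilditsih" has last vowel 'i'. The stems whose last vowel is 'i' (napeppit → naezpeppit, lufsip → luezfsip) insert -ez- after the first vowel.
The other patterns: stems whose last vowel is 'u' delete the last vowel and add -ish; stems whose last vowel is 'a' add -uv; stems whose last vowel is 'o' add -esh.
So wilditsih → wiezlditsih.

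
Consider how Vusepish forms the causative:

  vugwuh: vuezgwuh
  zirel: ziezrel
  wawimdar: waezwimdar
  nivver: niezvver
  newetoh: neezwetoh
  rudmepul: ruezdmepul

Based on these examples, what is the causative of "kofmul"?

Every pair shown (vugwuh → vuezgwuh, zirel → ziezrel, wawimdar → waezwimdar, …) follows the same rule: insert -ez- after the first vowel.
So kofmul → koezfmul.

koezfmul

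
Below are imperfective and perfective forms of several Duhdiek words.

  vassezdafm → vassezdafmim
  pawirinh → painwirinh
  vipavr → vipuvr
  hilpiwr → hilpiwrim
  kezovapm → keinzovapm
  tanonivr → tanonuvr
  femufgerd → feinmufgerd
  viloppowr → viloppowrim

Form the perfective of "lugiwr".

hilpiwr and tanonivr both end in -r yet inflect differently (hilpiwrim, tanonuvr), so the final letter is not what conditions the rule; the second-to-last letter is.
"lugiwr" has second-to-last letter 'w'. The stems whose second-to-last letter is 'w' (hilpiwr → hilpiwrim, viloppowr → viloppowrim) add -im.
The other patterns: stems whose second-to-last letter is 'v' change the last vowel to 'u'; stems whose second-to-last letter is 'n', 'p' or 'r' insert -in- after the first vowel.
So lugiwr → lugiwrim.

lugiwrim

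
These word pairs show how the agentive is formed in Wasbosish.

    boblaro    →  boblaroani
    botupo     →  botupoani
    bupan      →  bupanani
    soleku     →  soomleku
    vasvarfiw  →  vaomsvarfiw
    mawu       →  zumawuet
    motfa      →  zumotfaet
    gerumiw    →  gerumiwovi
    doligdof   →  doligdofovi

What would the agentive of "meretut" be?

soleku and mawu both end in -u yet inflect differently (soomleku, zumawuet), so the final letter is not what conditions the rule; the first letter is.
"meretut" begins with m-. The stems beginning with m- (mawu → zumawuet, motfa → zumotfaet) add zu- … -et around the stem.
The other patterns: stems beginning with b- add -ani; stems beginning with s- or v- insert -om- after the first vowel; stems beginning with d- or g- add -ovi.
So meretut → zumeretutet.

zumeretutet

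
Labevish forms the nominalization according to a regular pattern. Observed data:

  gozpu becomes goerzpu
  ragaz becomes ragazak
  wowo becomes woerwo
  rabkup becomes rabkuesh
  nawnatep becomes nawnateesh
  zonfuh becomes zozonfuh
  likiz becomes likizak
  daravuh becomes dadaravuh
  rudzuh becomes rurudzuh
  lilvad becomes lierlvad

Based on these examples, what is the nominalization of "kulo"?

kuerlo

rabkup and rudzuh both have last vowel 'u' yet inflect differently (rabkuesh, rurudzuh), so the last vowel is not what conditions the rule; the final letter is.
"kulo" ends in -o. The one such stem in the data (wowo → woerwo) inserts -er- after the first vowel (as do lilvad, gozpu), so the same rule applies.
So kulo → kuerlo.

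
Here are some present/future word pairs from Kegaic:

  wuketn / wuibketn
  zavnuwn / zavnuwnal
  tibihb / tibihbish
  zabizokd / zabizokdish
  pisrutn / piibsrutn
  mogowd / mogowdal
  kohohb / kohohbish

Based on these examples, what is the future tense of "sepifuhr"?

wuketn and zavnuwn both end in -n yet inflect differently (wuibketn, zavnuwnal), so the final letter is not what conditions the rule; the second-to-last letter is.
"sepifuhr" has second-to-last letter 'h'. The stems whose second-to-last letter is 'h' (tibihb → tibihbish, kohohb → kohohbish) add -ish.
The other patterns: stems whose second-to-last letter is 't' insert -ib- after the first vowel; stems whose second-to-last letter is 'w' add -al.
So sepifuhr → sepifuhrish.

sepifuhrish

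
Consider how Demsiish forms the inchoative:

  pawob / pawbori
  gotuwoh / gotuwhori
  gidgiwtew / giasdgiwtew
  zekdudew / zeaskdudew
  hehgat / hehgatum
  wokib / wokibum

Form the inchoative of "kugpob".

kugpbori

pawob and wokib both end in -b yet inflect differently (pawbori, wokibum), so the final letter is not what conditions the rule; the last vowel is.
"kugpob" has last vowel 'o'. The stems whose last vowel is 'o' (pawob → pawbori, gotuwoh → gotuwhori) delete the last vowel and add -ori.
The other patterns: stems whose last vowel is 'e' insert -as- after the first vowel; stems whose last vowel is 'a' or 'i' add -um.
So kugpob → kugpbori.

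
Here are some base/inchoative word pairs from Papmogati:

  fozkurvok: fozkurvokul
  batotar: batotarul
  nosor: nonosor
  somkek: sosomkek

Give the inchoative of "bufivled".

batotar and nosor both end in -r yet inflect differently (batotarul, nonosor), so the final letter is not what conditions the rule; the number of vowels is.
"bufivled" has 3 vowels. The stems with 3 vowels (fozkurvok → fozkurvokul, batotar → batotarul) add -ul.
The other pattern: stems with 2 vowels repeat the first consonant+vowel as a prefix.
So bufivled → bufivledul.

bufivledul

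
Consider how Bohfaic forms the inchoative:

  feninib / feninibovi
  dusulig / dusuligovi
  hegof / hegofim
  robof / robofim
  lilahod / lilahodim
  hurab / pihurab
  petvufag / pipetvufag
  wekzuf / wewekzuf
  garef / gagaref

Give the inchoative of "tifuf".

titifuf

feninib and hurab both end in -b yet inflect differently (feninibovi, pihurab), so the final letter is not what conditions the rule; the last vowel is.
"tifuf" has last vowel 'u'. The one such stem in the data (wekzuf → wewekzuf) repeats the first consonant+vowel as a prefix (as does garef), so the same rule applies.
So tifuf → titifuf.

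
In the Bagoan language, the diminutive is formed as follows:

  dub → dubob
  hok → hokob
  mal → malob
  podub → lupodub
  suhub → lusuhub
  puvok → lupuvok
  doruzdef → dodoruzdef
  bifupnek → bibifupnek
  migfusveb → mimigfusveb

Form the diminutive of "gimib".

lugimib

"gimib" has 2 vowels. The stems with 2 vowels (podub → lupodub, suhub → lusuhub, puvok → lupuvok) add the prefix lu-.
So gimib → lugimib.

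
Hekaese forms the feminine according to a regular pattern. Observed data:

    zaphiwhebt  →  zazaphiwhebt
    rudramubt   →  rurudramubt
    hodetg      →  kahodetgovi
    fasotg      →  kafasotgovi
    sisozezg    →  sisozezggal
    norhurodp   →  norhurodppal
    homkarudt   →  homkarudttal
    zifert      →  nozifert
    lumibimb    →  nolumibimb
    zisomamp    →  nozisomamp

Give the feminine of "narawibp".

nanarawibp

"narawibp" has second-to-last letter 'b'. The stems whose second-to-last letter is 'b' (zaphiwhebt → zazaphiwhebt, rudramubt → rurudramubt) repeat the first consonant+vowel as a prefix.
So narawibp → nanarawibp.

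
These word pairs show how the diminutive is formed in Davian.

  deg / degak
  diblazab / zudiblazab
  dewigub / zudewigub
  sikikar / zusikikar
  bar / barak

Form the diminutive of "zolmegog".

zuzolmegog

bar and sikikar both end in -r yet inflect differently (barak, zusikikar), so the final letter is not what conditions the rule; the number of vowels is.
"zolmegog" has 3 vowels. The stems with 3 vowels (sikikar → zusikikar, diblazab → zudiblazab, dewigub → zudewigub) add the prefix zu-.
So zolmegog → zuzolmegog.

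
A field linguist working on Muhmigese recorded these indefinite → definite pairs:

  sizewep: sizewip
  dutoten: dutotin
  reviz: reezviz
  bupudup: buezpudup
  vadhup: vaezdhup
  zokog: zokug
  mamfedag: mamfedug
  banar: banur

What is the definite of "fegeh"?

"fegeh" has last vowel 'e'. The stems whose last vowel is 'e' (sizewep → sizewip, dutoten → dutotin) change the last vowel to 'i'.
So fegeh → fegih.

fegih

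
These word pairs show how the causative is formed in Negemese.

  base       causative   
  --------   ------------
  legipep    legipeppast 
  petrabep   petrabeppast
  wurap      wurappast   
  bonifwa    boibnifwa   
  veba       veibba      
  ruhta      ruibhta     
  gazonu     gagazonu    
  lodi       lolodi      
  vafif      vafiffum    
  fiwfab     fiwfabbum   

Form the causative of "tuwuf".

"tuwuf" ends in -f. The one such stem in the data (vafif → vafiffum) doubles the final consonant and adds -um (as does fiwfab), so the same rule applies.
The other patterns: stems ending in -p double the final consonant and add -ast; stems ending in -a insert -ib- after the first vowel; stems ending in -i or -u repeat the first consonant+vowel as a prefix.
So tuwuf → tuwuffum.

tuwuffum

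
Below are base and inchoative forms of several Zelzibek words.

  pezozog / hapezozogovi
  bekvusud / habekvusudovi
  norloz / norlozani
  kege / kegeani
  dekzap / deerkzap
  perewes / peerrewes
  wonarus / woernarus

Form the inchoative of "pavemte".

pezozog and norloz both have last vowel 'o' yet inflect differently (hapezozogovi, norlozani), so the last vowel is not what conditions the rule; the final letter is.
"pavemte" ends in -e. The one such stem in the data (kege → kegeani) adds -ani, so the same rule applies.
The other patterns: stems ending in -d or -g add ha- … -ovi around the stem; stems ending in -p or -s insert -er- after the first vowel.
So pavemte → pavemteani.

pavemteani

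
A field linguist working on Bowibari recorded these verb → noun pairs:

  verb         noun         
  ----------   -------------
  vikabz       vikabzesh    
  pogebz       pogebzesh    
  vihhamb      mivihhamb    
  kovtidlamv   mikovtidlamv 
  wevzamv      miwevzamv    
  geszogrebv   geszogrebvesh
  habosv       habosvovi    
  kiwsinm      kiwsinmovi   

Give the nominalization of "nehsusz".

"nehsusz" has second-to-last letter 's'. The one such stem in the data (habosv → habosvovi) adds -ovi, so the same rule applies.
The other patterns: stems whose second-to-last letter is 'b' add -esh; stems whose second-to-last letter is 'm' add the prefix mi-.
So nehsusz → nehsuszovi.

nehsuszovi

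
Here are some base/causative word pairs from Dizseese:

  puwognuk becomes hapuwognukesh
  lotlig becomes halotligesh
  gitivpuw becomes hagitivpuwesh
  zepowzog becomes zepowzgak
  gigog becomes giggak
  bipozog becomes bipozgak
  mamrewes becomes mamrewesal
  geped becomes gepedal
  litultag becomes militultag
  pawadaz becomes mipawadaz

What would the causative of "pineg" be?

lotlig and zepowzog both end in -g yet inflect differently (halotligesh, zepowzgak), so the final letter is not what conditions the rule; the last vowel is.
"pineg" has last vowel 'e'. The stems whose last vowel is 'e' (mamrewes → mamrewesal, geped → gepedal) add -al.
The other patterns: stems whose last vowel is 'i' or 'u' add ha- … -esh around the stem; stems whose last vowel is 'o' delete the last vowel and add -ak; stems whose last vowel is 'a' add the prefix mi-.
So pineg → pinegal.

pinegal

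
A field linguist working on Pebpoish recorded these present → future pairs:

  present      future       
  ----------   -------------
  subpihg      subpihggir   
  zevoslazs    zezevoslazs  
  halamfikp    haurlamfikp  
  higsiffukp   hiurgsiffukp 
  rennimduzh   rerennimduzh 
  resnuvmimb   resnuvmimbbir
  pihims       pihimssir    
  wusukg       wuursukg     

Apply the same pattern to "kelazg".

wusukg and subpihg both end in -g yet inflect differently (wuursukg, subpihggir), so the final letter is not what conditions the rule; the second-to-last letter is.
"kelazg" has second-to-last letter 'z'. The stems whose second-to-last letter is 'z' (rennimduzh → rerennimduzh, zevoslazs → zezevoslazs) repeat the first consonant+vowel as a prefix.
The other patterns: stems whose second-to-last letter is 'k' insert -ur- after the first vowel; stems whose second-to-last letter is 'h' or 'm' double the final consonant and add -ir.
So kelazg → kekelazg.

kekelazg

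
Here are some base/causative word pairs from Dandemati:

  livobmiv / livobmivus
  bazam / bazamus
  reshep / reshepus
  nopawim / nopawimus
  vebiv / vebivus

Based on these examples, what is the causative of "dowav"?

dowavus

Every pair shown (livobmiv → livobmivus, bazam → bazamus, reshep → reshepus, …) follows the same rule: add -us.
So dowav → dowavus.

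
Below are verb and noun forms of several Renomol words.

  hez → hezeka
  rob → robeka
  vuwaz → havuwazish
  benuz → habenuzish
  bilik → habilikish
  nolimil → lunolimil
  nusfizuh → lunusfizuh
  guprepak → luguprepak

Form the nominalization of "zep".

zepeka

hez and vuwaz both end in -z yet inflect differently (hezeka, havuwazish), so the final letter is not what conditions the rule; the number of vowels is.
"zep" has 1 vowel. The stems with 1 vowel (hez → hezeka, rob → robeka) add -eka.
So zep → zepeka.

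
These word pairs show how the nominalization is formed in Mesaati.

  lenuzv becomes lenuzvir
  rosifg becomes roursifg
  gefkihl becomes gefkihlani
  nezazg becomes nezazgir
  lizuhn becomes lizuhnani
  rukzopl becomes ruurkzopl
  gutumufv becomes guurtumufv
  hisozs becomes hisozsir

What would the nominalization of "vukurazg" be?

vukurazgir

"vukurazg" has second-to-last letter 'z'. The stems whose second-to-last letter is 'z' (hisozs → hisozsir, lenuzv → lenuzvir, nezazg → nezazgir) add -ir.
The other patterns: stems whose second-to-last letter is 'h' add -ani; stems whose second-to-last letter is 'f' or 'p' insert -ur- after the first vowel.
So vukurazg → vukurazgir.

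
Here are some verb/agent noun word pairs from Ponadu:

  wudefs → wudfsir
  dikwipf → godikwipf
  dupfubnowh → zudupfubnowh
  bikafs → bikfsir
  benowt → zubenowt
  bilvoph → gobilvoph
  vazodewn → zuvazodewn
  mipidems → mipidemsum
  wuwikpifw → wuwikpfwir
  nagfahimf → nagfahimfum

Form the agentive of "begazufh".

"begazufh" has second-to-last letter 'f'. The stems whose second-to-last letter is 'f' (wuwikpifw → wuwikpfwir, bikafs → bikfsir, wudefs → wudfsir) delete the last vowel and add -ir.
So begazufh → begazfhir.

begazfhir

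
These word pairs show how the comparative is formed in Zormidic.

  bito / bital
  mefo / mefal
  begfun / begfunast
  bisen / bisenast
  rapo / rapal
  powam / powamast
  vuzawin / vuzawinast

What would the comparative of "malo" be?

malal

bisen and bito both begin with b- yet inflect differently (bisenast, bital), so the first letter is not what conditions the rule; whether the stem ends in a vowel or a consonant is.
"malo" ends in a vowel. The stems ending in a vowel (rapo → rapal, mefo → mefal, bito → bital) drop the final letter and add -al.
The other pattern: stems ending in a consonant add -ast.
So malo → malal.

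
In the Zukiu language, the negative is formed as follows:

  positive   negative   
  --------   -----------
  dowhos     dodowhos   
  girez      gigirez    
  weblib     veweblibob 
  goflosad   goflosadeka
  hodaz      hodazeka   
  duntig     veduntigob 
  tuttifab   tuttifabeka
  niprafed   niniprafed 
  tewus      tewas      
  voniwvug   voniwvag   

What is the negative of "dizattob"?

didizattob

weblib and tuttifab both end in -b yet inflect differently (veweblibob, tuttifabeka), so the final letter is not what conditions the rule; the last vowel is.
"dizattob" has last vowel 'o'. The one such stem in the data (dowhos → dodowhos) repeats the first consonant+vowel as a prefix (as do niprafed, girez), so the same rule applies.
So dizattob → didizattob.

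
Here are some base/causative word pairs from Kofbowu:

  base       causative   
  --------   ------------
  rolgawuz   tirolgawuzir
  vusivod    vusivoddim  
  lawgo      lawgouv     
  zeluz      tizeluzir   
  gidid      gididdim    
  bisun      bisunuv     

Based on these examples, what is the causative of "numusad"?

zeluz and bisun both have last vowel 'u' yet inflect differently (tizeluzir, bisunuv), so the last vowel is not what conditions the rule; the final letter is.
"numusad" ends in -d. The stems ending in -d (gidid → gididdim, vusivod → vusivoddim) double the final consonant and add -im.
So numusad → numusaddim.

numusaddim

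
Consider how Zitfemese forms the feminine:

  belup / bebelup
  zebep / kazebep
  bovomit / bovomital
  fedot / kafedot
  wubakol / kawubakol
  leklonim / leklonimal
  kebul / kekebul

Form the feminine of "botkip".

bovomit and fedot both end in -t yet inflect differently (bovomital, kafedot), so the final letter is not what conditions the rule; the last vowel is.
"botkip" has last vowel 'i'. The stems whose last vowel is 'i' (leklonim → leklonimal, bovomit → bovomital) add -al.
The other patterns: stems whose last vowel is 'u' repeat the first consonant+vowel as a prefix; stems whose last vowel is 'e' or 'o' add the prefix ka-.
So botkip → botkipal.

botkipal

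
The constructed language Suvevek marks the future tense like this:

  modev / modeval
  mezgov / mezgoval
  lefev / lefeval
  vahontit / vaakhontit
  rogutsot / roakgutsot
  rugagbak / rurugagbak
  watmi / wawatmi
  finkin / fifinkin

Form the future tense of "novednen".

mezgov and rogutsot both have last vowel 'o' yet inflect differently (mezgoval, roakgutsot), so the last vowel is not what conditions the rule; the final letter is.
"novednen" ends in -n. The one such stem in the data (finkin → fifinkin) repeats the first consonant+vowel as a prefix (as do rugagbak, watmi), so the same rule applies.
So novednen → nonovednen.

nonovednen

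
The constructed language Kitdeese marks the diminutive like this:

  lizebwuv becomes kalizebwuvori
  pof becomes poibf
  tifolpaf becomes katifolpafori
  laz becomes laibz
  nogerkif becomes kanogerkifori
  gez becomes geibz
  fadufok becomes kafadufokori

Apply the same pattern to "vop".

pof and tifolpaf both end in -f yet inflect differently (poibf, katifolpafori), so the final letter is not what conditions the rule; the number of vowels is.
"vop" has 1 vowel. The stems with 1 vowel (pof → poibf, laz → laibz, gez → geibz) insert -ib- after the first vowel.
So vop → voibp.

voibp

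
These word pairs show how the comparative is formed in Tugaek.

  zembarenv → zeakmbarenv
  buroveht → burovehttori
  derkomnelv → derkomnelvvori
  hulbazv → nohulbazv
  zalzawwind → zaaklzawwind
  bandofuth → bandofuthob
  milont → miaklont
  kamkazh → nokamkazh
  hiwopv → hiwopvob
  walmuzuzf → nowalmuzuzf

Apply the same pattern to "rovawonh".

roakvawonh

hiwopv and zembarenv both end in -v yet inflect differently (hiwopvob, zeakmbarenv), so the final letter is not what conditions the rule; the second-to-last letter is.
"rovawonh" has second-to-last letter 'n'. The stems whose second-to-last letter is 'n' (zembarenv → zeakmbarenv, zalzawwind → zaaklzawwind, milont → miaklont) insert -ak- after the first vowel.
The other patterns: stems whose second-to-last letter is 'p' or 't' add -ob; stems whose second-to-last letter is 'z' add the prefix no-; stems whose second-to-last letter is 'h' or 'l' double the final consonant and add -ori.
So rovawonh → roakvawonh.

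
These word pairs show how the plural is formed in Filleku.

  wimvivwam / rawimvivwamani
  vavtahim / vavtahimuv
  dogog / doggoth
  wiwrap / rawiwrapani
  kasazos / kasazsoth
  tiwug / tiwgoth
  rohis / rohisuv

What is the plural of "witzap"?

rohis and kasazos both end in -s yet inflect differently (rohisuv, kasazsoth), so the final letter is not what conditions the rule; the last vowel is.
"witzap" has last vowel 'a'. The stems whose last vowel is 'a' (wimvivwam → rawimvivwamani, wiwrap → rawiwrapani) add ra- … -ani around the stem.
So witzap → rawitzapani.

rawitzapani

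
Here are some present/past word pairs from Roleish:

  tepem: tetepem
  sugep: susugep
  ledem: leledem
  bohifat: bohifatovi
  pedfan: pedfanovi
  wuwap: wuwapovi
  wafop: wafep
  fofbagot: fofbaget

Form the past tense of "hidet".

sugep and wuwap both end in -p yet inflect differently (susugep, wuwapovi), so the final letter is not what conditions the rule; the last vowel is.
"hidet" has last vowel 'e'. The stems whose last vowel is 'e' (tepem → tetepem, sugep → susugep, ledem → leledem) repeat the first consonant+vowel as a prefix.
The other patterns: stems whose last vowel is 'a' add -ovi; stems whose last vowel is 'o' change the last vowel to 'e'.
So hidet → hihidet.

hihidet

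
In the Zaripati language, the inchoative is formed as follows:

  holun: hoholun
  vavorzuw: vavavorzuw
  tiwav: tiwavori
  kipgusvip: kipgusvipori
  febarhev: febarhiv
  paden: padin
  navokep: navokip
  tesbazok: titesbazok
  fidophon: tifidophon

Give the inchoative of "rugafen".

rugafin

tiwav and febarhev both end in -v yet inflect differently (tiwavori, febarhiv), so the final letter is not what conditions the rule; the last vowel is.
"rugafen" has last vowel 'e'. The stems whose last vowel is 'e' (febarhev → febarhiv, paden → padin, navokep → navokip) change the last vowel to 'i'.
The other patterns: stems whose last vowel is 'u' repeat the first consonant+vowel as a prefix; stems whose last vowel is 'a' or 'i' add -ori; stems whose last vowel is 'o' add the prefix ti-.
So rugafen → rugafin.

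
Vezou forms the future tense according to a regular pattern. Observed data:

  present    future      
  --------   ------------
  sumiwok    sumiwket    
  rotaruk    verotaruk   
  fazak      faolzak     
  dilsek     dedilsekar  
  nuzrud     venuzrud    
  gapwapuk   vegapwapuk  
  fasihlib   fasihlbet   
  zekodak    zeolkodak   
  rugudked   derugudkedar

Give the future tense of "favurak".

faolvurak

sumiwok and fazak both end in -k yet inflect differently (sumiwket, faolzak), so the final letter is not what conditions the rule; the last vowel is.
"favurak" has last vowel 'a'. The stems whose last vowel is 'a' (fazak → faolzak, zekodak → zeolkodak) insert -ol- after the first vowel.
The other patterns: stems whose last vowel is 'i' or 'o' delete the last vowel and add -et; stems whose last vowel is 'u' add the prefix ve-; stems whose last vowel is 'e' add de- … -ar around the stem.
So favurak → faolvurak.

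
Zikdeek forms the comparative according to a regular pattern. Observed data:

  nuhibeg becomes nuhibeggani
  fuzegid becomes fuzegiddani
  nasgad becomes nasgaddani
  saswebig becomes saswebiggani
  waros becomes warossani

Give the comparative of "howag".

Every pair shown (nuhibeg → nuhibeggani, fuzegid → fuzegiddani, nasgad → nasgaddani, …) follows the same rule: double the final consonant and add -ani.
So howag → howaggani.

howaggani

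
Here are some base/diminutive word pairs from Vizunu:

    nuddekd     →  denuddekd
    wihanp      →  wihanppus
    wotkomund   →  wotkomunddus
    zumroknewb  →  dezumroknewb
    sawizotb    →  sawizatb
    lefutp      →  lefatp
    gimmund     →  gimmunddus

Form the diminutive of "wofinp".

"wofinp" has second-to-last letter 'n'. The stems whose second-to-last letter is 'n' (wihanp → wihanppus, gimmund → gimmunddus, wotkomund → wotkomunddus) double the final consonant and add -us.
The other patterns: stems whose second-to-last letter is 't' change the last vowel to 'a'; stems whose second-to-last letter is 'k' or 'w' add the prefix de-.
So wofinp → wofinppus.

wofinppus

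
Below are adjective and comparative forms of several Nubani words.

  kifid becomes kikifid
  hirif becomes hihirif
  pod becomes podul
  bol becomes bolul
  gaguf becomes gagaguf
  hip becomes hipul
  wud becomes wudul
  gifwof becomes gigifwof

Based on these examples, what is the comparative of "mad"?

madul

"mad" has 1 vowel. The stems with 1 vowel (hip → hipul, wud → wudul, bol → bolul) add -ul.
So mad → madul.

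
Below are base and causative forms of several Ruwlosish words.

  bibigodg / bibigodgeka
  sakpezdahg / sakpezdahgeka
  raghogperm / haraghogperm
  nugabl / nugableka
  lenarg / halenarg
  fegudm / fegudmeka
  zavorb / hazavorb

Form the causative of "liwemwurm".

raghogperm and fegudm both end in -m yet inflect differently (haraghogperm, fegudmeka), so the final letter is not what conditions the rule; the second-to-last letter is.
"liwemwurm" has second-to-last letter 'r'. The stems whose second-to-last letter is 'r' (lenarg → halenarg, zavorb → hazavorb, raghogperm → haraghogperm) add the prefix ha-.
The other pattern: stems whose second-to-last letter is 'b', 'd' or 'h' add -eka.
So liwemwurm → haliwemwurm.

haliwemwurm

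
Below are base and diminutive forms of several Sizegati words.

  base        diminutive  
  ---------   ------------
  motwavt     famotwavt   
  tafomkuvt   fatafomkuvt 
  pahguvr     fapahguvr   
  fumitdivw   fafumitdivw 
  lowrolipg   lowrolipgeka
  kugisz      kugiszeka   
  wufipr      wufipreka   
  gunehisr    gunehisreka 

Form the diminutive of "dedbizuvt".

fadedbizuvt

"dedbizuvt" has second-to-last letter 'v'. The stems whose second-to-last letter is 'v' (motwavt → famotwavt, tafomkuvt → fatafomkuvt, pahguvr → fapahguvr) add the prefix fa-.
The other pattern: stems whose second-to-last letter is 'p' or 's' add -eka.
So dedbizuvt → fadedbizuvt.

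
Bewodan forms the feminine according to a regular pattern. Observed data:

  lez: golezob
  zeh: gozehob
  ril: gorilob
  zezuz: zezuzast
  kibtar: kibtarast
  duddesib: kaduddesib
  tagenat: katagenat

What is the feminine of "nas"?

gonasob

lez and zezuz both end in -z yet inflect differently (golezob, zezuzast), so the final letter is not what conditions the rule; the number of vowels is.
"nas" has 1 vowel. The stems with 1 vowel (lez → golezob, zeh → gozehob, ril → gorilob) add go- … -ob around the stem.
So nas → gonasob.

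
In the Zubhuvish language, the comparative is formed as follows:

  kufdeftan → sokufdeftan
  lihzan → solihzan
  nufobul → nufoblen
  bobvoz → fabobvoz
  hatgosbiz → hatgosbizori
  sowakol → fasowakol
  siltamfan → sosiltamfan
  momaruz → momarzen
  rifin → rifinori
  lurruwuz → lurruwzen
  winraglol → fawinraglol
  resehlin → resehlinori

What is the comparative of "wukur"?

wukren

momaruz and bobvoz both end in -z yet inflect differently (momarzen, fabobvoz), so the final letter is not what conditions the rule; the last vowel is.
"wukur" has last vowel 'u'. The stems whose last vowel is 'u' (nufobul → nufoblen, momaruz → momarzen, lurruwuz → lurruwzen) delete the last vowel and add -en.
So wukur → wukren.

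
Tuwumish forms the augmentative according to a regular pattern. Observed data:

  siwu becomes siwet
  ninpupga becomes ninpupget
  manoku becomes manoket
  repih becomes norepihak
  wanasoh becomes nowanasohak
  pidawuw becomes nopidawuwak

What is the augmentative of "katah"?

nokatahak

"katah" ends in a consonant. The stems ending in a consonant (repih → norepihak, wanasoh → nowanasohak, pidawuw → nopidawuwak) add no- … -ak around the stem.
The other pattern: stems ending in a vowel drop the final letter and add -et.
So katah → nokatahak.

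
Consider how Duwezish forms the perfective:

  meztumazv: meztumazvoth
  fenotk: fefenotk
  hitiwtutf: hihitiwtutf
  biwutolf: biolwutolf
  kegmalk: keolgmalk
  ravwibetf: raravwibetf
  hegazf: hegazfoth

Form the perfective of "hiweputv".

biwutolf and hitiwtutf both end in -f yet inflect differently (biolwutolf, hihitiwtutf), so the final letter is not what conditions the rule; the second-to-last letter is.
"hiweputv" has second-to-last letter 't'. The stems whose second-to-last letter is 't' (hitiwtutf → hihitiwtutf, ravwibetf → raravwibetf, fenotk → fefenotk) repeat the first consonant+vowel as a prefix.
So hiweputv → hihiweputv.

hihiweputv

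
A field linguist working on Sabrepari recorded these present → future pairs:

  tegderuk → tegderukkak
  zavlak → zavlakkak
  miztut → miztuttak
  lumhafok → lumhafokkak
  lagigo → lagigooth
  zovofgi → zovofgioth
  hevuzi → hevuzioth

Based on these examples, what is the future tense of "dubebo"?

dubebooth

lumhafok and lagigo both have last vowel 'o' yet inflect differently (lumhafokkak, lagigooth), so the last vowel is not what conditions the rule; whether the stem ends in a vowel or a consonant is.
"dubebo" ends in a vowel. The stems ending in a vowel (lagigo → lagigooth, zovofgi → zovofgioth, hevuzi → hevuzioth) add -oth.
So dubebo → dubebooth.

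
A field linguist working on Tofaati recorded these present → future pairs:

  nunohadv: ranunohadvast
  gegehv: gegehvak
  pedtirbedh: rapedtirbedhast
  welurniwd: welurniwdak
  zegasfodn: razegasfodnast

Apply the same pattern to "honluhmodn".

nunohadv and gegehv both end in -v yet inflect differently (ranunohadvast, gegehvak), so the final letter is not what conditions the rule; the second-to-last letter is.
"honluhmodn" has second-to-last letter 'd'. The stems whose second-to-last letter is 'd' (zegasfodn → razegasfodnast, nunohadv → ranunohadvast, pedtirbedh → rapedtirbedhast) add ra- … -ast around the stem.
So honluhmodn → rahonluhmodnast.

rahonluhmodnast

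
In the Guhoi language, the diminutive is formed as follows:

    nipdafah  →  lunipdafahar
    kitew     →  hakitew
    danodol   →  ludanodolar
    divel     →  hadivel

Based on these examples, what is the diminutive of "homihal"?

luhomihalar

"homihal" has 3 vowels. The stems with 3 vowels (nipdafah → lunipdafahar, danodol → ludanodolar) add lu- … -ar around the stem.
The other pattern: stems with 2 vowels add the prefix ha-.
So homihal → luhomihalar.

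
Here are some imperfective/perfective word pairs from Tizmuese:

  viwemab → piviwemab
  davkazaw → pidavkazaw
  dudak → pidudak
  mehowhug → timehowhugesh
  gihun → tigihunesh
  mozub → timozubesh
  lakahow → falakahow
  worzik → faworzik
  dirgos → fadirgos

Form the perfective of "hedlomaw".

pihedlomaw

viwemab and mozub both end in -b yet inflect differently (piviwemab, timozubesh), so the final letter is not what conditions the rule; the last vowel is.
"hedlomaw" has last vowel 'a'. The stems whose last vowel is 'a' (viwemab → piviwemab, davkazaw → pidavkazaw, dudak → pidudak) add the prefix pi-.
So hedlomaw → pihedlomaw.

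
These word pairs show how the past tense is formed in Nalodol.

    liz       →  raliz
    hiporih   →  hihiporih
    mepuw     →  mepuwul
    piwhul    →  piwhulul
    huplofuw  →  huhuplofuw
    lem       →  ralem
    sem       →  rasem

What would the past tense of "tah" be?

ratah

"tah" has 1 vowel. The stems with 1 vowel (sem → rasem, lem → ralem, liz → raliz) add the prefix ra-.
The other patterns: stems with 2 vowels add -ul; stems with 3 vowels repeat the first consonant+vowel as a prefix.
So tah → ratah.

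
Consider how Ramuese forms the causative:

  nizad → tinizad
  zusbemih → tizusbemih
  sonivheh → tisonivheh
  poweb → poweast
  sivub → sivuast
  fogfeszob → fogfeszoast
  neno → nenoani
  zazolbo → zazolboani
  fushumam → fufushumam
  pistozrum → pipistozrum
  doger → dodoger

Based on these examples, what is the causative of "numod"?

sonivheh and poweb both have last vowel 'e' yet inflect differently (tisonivheh, poweast), so the last vowel is not what conditions the rule; the final letter is.
"numod" ends in -d. The one such stem in the data (nizad → tinizad) adds the prefix ti-, so the same rule applies.
So numod → tinumod.

tinumod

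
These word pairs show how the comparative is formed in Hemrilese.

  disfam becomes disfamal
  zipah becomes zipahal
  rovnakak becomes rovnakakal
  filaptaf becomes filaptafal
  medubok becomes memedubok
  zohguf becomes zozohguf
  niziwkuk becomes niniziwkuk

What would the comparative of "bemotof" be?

rovnakak and medubok both end in -k yet inflect differently (rovnakakal, memedubok), so the final letter is not what conditions the rule; the last vowel is.
"bemotof" has last vowel 'o'. The one such stem in the data (medubok → memedubok) repeats the first consonant+vowel as a prefix (as do zohguf, niziwkuk), so the same rule applies.
So bemotof → bebemotof.

bebemotof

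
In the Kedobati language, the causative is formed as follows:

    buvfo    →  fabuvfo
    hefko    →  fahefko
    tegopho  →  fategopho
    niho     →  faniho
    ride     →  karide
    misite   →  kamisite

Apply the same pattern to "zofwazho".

fazofwazho

buvfo and ride both have 2 vowels yet inflect differently (fabuvfo, karide), so the number of vowels is not what conditions the rule; the final letter is.
"zofwazho" ends in -o. The stems ending in -o (buvfo → fabuvfo, hefko → fahefko, tegopho → fategopho) add the prefix fa-.
The other pattern: stems ending in -e add the prefix ka-.
So zofwazho → fazofwazho.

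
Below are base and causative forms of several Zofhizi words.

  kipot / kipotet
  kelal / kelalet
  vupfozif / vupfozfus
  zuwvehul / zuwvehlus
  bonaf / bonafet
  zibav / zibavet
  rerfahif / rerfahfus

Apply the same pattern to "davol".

vupfozif and bonaf both end in -f yet inflect differently (vupfozfus, bonafet), so the final letter is not what conditions the rule; the number of vowels is.
"davol" has 2 vowels. The stems with 2 vowels (bonaf → bonafet, kipot → kipotet, kelal → kelalet) add -et.
The other pattern: stems with 3 vowels delete the last vowel and add -us.
So davol → davolet.

davolet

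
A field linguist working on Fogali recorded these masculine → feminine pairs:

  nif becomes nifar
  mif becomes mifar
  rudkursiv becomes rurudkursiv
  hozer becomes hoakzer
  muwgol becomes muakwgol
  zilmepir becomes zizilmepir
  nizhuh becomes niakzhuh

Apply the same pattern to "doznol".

hozer and zilmepir both end in -r yet inflect differently (hoakzer, zizilmepir), so the final letter is not what conditions the rule; the number of vowels is.
"doznol" has 2 vowels. The stems with 2 vowels (muwgol → muakwgol, nizhuh → niakzhuh, hozer → hoakzer) insert -ak- after the first vowel.
So doznol → doakznol.

doakznol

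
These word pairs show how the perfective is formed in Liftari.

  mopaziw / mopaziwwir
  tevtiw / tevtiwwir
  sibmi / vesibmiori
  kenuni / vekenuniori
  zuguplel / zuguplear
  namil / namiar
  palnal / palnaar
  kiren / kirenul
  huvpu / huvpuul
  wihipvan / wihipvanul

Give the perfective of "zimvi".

vezimviori

mopaziw and sibmi both have last vowel 'i' yet inflect differently (mopaziwwir, vesibmiori), so the last vowel is not what conditions the rule; the final letter is.
"zimvi" ends in -i. The stems ending in -i (sibmi → vesibmiori, kenuni → vekenuniori) add ve- … -ori around the stem.
The other patterns: stems ending in -w double the final consonant and add -ir; stems ending in -l drop the final letter and add -ar; stems ending in -n or -u add -ul.
So zimvi → vezimviori.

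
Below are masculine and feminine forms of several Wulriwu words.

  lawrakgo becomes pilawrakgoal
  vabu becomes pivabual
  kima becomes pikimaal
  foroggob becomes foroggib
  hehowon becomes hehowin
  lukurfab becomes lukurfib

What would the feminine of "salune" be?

lawrakgo and foroggob both have last vowel 'o' yet inflect differently (pilawrakgoal, foroggib), so the last vowel is not what conditions the rule; whether the stem ends in a vowel or a consonant is.
"salune" ends in a vowel. The stems ending in a vowel (lawrakgo → pilawrakgoal, vabu → pivabual, kima → pikimaal) add pi- … -al around the stem.
The other pattern: stems ending in a consonant change the last vowel to 'i'.
So salune → pisaluneal.

pisaluneal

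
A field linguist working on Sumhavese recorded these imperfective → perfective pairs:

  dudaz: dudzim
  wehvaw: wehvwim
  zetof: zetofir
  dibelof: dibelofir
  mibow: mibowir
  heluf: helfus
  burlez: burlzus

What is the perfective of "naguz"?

nagzus

"naguz" has last vowel 'u'. The one such stem in the data (heluf → helfus) deletes the last vowel and adds -us (as does burlez), so the same rule applies.
So naguz → nagzus.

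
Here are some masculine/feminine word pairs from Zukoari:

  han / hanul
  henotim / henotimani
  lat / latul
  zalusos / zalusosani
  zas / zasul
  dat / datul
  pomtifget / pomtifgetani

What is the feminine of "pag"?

zas and zalusos both end in -s yet inflect differently (zasul, zalusosani), so the final letter is not what conditions the rule; the number of vowels is.
"pag" has 1 vowel. The stems with 1 vowel (han → hanul, lat → latul, zas → zasul) add -ul.
The other pattern: stems with 3 vowels add -ani.
So pag → pagul.

pagul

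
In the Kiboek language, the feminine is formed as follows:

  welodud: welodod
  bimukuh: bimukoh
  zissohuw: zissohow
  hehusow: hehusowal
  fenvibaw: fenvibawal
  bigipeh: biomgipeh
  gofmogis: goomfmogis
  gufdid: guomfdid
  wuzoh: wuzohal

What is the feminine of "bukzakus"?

bukzakos

"bukzakus" has last vowel 'u'. The stems whose last vowel is 'u' (welodud → welodod, bimukuh → bimukoh, zissohuw → zissohow) change the last vowel to 'o'.
So bukzakus → bukzakos.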